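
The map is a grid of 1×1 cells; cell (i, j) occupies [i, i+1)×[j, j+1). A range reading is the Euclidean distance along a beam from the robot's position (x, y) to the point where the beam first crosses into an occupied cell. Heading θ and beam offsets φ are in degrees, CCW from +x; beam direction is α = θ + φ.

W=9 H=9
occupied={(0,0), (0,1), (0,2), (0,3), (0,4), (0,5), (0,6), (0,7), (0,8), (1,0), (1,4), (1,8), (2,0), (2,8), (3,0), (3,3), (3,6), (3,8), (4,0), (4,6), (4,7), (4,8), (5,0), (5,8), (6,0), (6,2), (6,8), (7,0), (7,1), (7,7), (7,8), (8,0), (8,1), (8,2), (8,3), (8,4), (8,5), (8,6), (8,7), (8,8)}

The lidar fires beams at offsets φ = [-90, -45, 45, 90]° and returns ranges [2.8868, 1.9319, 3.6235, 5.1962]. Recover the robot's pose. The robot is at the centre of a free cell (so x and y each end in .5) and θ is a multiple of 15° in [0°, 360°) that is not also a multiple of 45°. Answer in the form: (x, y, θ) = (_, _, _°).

The pose lattice has 41·16 = 656 candidates. Test each by forward raycasting.
  (4.5, 2.5, 210°): beam 1 = 1.0000 ≠ 2.8868 ✗
  (6.5, 5.5, 285°): beam 1 = 4.6587 ≠ 2.8868 ✗
  (1.5, 2.5, 330°): beam 1 = 1.0000 ≠ 2.8868 ✗
  (5.5, 2.5, 195°): beam 1 = 3.6235 ≠ 2.8868 ✗
  …
  (5.5, 5.5, 150°): r_1=2.8868, r_2=1.9319, r_3=3.6235, r_4=5.1962 — all match ✓
Unique over the lattice → pose = (5.5, 5.5, 150°).

(x, y, θ) = (5.5, 5.5, 150°)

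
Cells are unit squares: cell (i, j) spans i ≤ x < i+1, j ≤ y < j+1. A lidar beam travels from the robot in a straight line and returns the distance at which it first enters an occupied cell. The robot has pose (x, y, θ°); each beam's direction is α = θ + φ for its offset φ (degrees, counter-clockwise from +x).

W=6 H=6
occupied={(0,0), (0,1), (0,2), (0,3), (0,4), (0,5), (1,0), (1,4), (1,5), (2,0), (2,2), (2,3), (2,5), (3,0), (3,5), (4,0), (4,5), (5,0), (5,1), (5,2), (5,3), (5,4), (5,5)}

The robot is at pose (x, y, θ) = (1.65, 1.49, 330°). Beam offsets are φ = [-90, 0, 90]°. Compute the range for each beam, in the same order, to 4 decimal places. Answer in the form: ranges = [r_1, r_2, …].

ranges = [0.5658, 0.9800, 0.7000]

beam 1: φ=-90°, α=240°
  d=(-0.5000,-0.8660)  start (1,1)  tX=1.3000 tY=0.5658  stride 1/|dx|=2.0000 1/|dy|=1.1547
    cross y-line → (1,0), t=0.5658 (wall)
  → r_1 = 0.5658
beam 2: φ=0°, α=330°
  d=(0.8660,-0.5000)  start (1,1)  tX=0.4041 tY=0.9800  stride 1/|dx|=1.1547 1/|dy|=2.0000
    cross x-line → (2,1), t=0.4041
    cross y-line → (2,0), t=0.9800 (wall)
  → r_2 = 0.9800
beam 3: φ=90°, α=60°
  d=(0.5000,0.8660)  start (1,1)  tX=0.7000 tY=0.5889  stride 1/|dx|=2.0000 1/|dy|=1.1547
    cross y-line → (1,2), t=0.5889
    cross x-line → (2,2), t=0.7000 (wall)
  → r_3 = 0.7000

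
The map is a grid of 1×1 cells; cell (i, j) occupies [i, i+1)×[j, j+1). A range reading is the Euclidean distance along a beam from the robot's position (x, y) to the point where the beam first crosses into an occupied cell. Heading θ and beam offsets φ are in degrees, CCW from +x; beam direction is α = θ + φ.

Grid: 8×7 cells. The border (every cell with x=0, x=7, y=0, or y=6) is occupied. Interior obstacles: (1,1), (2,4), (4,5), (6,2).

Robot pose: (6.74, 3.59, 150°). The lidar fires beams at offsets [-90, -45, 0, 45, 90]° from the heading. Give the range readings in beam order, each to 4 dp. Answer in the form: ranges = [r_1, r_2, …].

beam 1: φ=-90°, α=60°
  d=(0.5000,0.8660)  start (6,3)  tX=0.5200 tY=0.4734  stride 1/|dx|=2.0000 1/|dy|=1.1547
    cross y-line → (6,4), t=0.4734
    cross x-line → (7,4), t=0.5200 (wall)
  → r_1 = 0.5200
beam 2: φ=-45°, α=105°
  d=(-0.2588,0.9659)  start (6,3)  tX=2.8591 tY=0.4245  stride 1/|dx|=3.8637 1/|dy|=1.0353
    cross y-line → (6,4), t=0.4245
    cross y-line → (6,5), t=1.4597
    cross y-line → (6,6), t=2.4950 (wall)
  → r_2 = 2.4950
beam 3: φ=0°, α=150°
  d=(-0.8660,0.5000)  start (6,3)  tX=0.8545 tY=0.8200  stride 1/|dx|=1.1547 1/|dy|=2.0000
    cross y-line → (6,4), t=0.8200
    cross x-line → (5,4), t=0.8545
    cross x-line → (4,4), t=2.0092
    cross y-line → (4,5), t=2.8200 (wall)
  → r_3 = 2.8200
beam 4: φ=45°, α=195°
  d=(-0.9659,-0.2588)  start (6,3)  tX=0.7661 tY=2.2796  stride 1/|dx|=1.0353 1/|dy|=3.8637
    cross x-line → (5,3), t=0.7661
    cross x-line → (4,3), t=1.8014
    cross y-line → (4,2), t=2.2796
    cross x-line → (3,2), t=2.8367
    cross x-line → (2,2), t=3.8719
    cross x-line → (1,2), t=4.9072
    cross x-line → (0,2), t=5.9425 (wall)
  → r_4 = 5.9425
beam 5: φ=90°, α=240°
  d=(-0.5000,-0.8660)  start (6,3)  tX=1.4800 tY=0.6813  stride 1/|dx|=2.0000 1/|dy|=1.1547
    cross y-line → (6,2), t=0.6813 (wall)
  → r_5 = 0.6813

ranges = [0.5200, 2.4950, 2.8200, 5.9425, 0.6813]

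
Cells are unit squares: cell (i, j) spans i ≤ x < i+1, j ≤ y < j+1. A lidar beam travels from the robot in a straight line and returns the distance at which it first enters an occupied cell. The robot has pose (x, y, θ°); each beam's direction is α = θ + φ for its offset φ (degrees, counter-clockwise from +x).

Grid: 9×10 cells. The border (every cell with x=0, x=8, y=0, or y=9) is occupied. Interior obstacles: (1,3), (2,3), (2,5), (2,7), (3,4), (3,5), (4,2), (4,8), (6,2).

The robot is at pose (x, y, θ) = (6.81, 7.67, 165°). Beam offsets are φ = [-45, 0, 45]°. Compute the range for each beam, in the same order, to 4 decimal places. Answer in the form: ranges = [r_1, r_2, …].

ranges = [1.5358, 1.8738, 3.3400]

beam 1: φ=-45°, α=120°
  direction (-0.5000, 0.8660); cell (6,7); t to first gridline: x 1.6200, y 0.3811 (then +2.0000 / +1.1547)
    (6,8) via y @ 0.3811
    (6,9) via y @ 1.5358  # hit
  → r_1 = 1.5358
beam 2: φ=0°, α=165°
  direction (-0.9659, 0.2588); cell (6,7); t to first gridline: x 0.8386, y 1.2750 (then +1.0353 / +3.8637)
    (5,7) via x @ 0.8386
    (5,8) via y @ 1.2750
    (4,8) via x @ 1.8738  # hit
  → r_2 = 1.8738
beam 3: φ=45°, α=210°
  direction (-0.8660, -0.5000); cell (6,7); t to first gridline: x 0.9353, y 1.3400 (then +1.1547 / +2.0000)
    (5,7) via x @ 0.9353
    (5,6) via y @ 1.3400
    (4,6) via x @ 2.0900
    (3,6) via x @ 3.2447
    (3,5) via y @ 3.3400  # hit
  → r_3 = 3.3400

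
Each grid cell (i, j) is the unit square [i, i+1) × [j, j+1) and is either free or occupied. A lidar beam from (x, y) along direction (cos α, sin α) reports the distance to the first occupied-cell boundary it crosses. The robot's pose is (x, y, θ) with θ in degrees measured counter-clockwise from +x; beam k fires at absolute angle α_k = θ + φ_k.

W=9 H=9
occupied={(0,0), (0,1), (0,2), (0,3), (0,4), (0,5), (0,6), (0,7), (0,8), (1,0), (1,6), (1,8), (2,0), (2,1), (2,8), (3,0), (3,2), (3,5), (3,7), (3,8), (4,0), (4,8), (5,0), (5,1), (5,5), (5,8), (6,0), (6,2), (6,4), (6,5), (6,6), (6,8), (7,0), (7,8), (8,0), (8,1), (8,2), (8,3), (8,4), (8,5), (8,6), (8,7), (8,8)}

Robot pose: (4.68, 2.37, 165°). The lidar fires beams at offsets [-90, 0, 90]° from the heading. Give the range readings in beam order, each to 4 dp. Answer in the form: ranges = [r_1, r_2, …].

ranges = [2.7228, 0.7040, 1.4183]

beam 1: φ=-90°, α=75°
  d=(0.2588,0.9659)  start (4,2)  tX=1.2364 tY=0.6522  stride 1/|dx|=3.8637 1/|dy|=1.0353
    cross y-line → (4,3), t=0.6522
    cross x-line → (5,3), t=1.2364
    cross y-line → (5,4), t=1.6875
    cross y-line → (5,5), t=2.7228 (wall)
  → r_1 = 2.7228
beam 2: φ=0°, α=165°
  d=(-0.9659,0.2588)  start (4,2)  tX=0.7040 tY=2.4341  stride 1/|dx|=1.0353 1/|dy|=3.8637
    cross x-line → (3,2), t=0.7040 (wall)
  → r_2 = 0.7040
beam 3: φ=90°, α=255°
  d=(-0.2588,-0.9659)  start (4,2)  tX=2.6273 tY=0.3831  stride 1/|dx|=3.8637 1/|dy|=1.0353
    cross y-line → (4,1), t=0.3831
    cross y-line → (4,0), t=1.4183 (wall)
  → r_3 = 1.4183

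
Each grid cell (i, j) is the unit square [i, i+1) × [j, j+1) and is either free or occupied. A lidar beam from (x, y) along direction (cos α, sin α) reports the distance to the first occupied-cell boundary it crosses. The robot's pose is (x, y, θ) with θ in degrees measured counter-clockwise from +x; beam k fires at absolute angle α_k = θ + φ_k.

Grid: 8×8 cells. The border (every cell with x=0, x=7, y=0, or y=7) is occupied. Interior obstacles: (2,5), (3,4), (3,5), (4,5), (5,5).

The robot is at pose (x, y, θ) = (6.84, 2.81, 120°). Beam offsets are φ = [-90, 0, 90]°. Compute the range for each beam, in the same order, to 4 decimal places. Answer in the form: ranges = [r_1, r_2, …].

ranges = [0.1848, 2.5288, 3.6200]

beam 1: φ=-90°, α=30°
  direction (0.8660, 0.5000); cell (6,2); t to first gridline: x 0.1848, y 0.3800 (then +1.1547 / +2.0000)
    (7,2) via x @ 0.1848  # hit
  → r_1 = 0.1848
beam 2: φ=0°, α=120°
  direction (-0.5000, 0.8660); cell (6,2); t to first gridline: x 1.6800, y 0.2194 (then +2.0000 / +1.1547)
    (6,3) via y @ 0.2194
    (6,4) via y @ 1.3741
    (5,4) via x @ 1.6800
    (5,5) via y @ 2.5288  # hit
  → r_2 = 2.5288
beam 3: φ=90°, α=210°
  direction (-0.8660, -0.5000); cell (6,2); t to first gridline: x 0.9699, y 1.6200 (then +1.1547 / +2.0000)
    (5,2) via x @ 0.9699
    (5,1) via y @ 1.6200
    (4,1) via x @ 2.1246
    (3,1) via x @ 3.2793
    (3,0) via y @ 3.6200  # hit
  → r_3 = 3.6200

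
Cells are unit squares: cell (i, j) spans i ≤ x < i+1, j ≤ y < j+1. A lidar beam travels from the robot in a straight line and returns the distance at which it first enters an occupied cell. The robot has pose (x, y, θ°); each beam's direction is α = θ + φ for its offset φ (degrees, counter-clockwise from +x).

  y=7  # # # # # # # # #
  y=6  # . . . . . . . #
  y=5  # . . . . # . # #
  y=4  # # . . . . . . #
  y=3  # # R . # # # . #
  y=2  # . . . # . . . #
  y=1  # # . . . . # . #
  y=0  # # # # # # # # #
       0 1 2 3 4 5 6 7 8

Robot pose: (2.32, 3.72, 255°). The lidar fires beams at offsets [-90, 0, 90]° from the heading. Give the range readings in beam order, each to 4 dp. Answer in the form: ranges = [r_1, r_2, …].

ranges = [0.3313, 1.7807, 1.7393]

beam 1: φ=-90°, α=165°
  cosα=-0.9659 sinα=0.2588 | (2,3) | tMaxX 0.3313 tMaxY 1.0818 | tΔX 1.0353 tΔY 3.8637
    t=0.3313 [x] (1,3) — stop
  → r_1 = 0.3313
beam 2: φ=0°, α=255°
  cosα=-0.2588 sinα=-0.9659 | (2,3) | tMaxX 1.2364 tMaxY 0.7454 | tΔX 3.8637 tΔY 1.0353
    t=0.7454 [y] (2,2)
    t=1.2364 [x] (1,2)
    t=1.7807 [y] (1,1) — stop
  → r_2 = 1.7807
beam 3: φ=90°, α=345°
  cosα=0.9659 sinα=-0.2588 | (2,3) | tMaxX 0.7040 tMaxY 2.7819 | tΔX 1.0353 tΔY 3.8637
    t=0.7040 [x] (3,3)
    t=1.7393 [x] (4,3) — stop
  → r_3 = 1.7393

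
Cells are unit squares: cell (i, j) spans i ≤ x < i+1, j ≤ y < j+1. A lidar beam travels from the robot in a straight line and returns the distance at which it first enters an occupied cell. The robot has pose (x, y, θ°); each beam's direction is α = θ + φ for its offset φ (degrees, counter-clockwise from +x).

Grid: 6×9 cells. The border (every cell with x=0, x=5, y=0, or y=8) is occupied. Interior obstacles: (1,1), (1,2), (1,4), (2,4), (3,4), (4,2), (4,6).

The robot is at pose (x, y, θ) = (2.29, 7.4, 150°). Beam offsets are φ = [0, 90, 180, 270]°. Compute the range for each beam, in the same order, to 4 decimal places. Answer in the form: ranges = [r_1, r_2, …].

beam 1: φ=0°, α=150°
  cosα=-0.8660 sinα=0.5000 | (2,7) | tMaxX 0.3349 tMaxY 1.2000 | tΔX 1.1547 tΔY 2.0000
    t=0.3349 [x] (1,7)
    t=1.2000 [y] (1,8) — stop
  → r_1 = 1.2000
beam 2: φ=90°, α=240°
  cosα=-0.5000 sinα=-0.8660 | (2,7) | tMaxX 0.5800 tMaxY 0.4619 | tΔX 2.0000 tΔY 1.1547
    t=0.4619 [y] (2,6)
    t=0.5800 [x] (1,6)
    t=1.6166 [y] (1,5)
    t=2.5800 [x] (0,5) — stop
  → r_2 = 2.5800
beam 3: φ=180°, α=330°
  cosα=0.8660 sinα=-0.5000 | (2,7) | tMaxX 0.8198 tMaxY 0.8000 | tΔX 1.1547 tΔY 2.0000
    t=0.8000 [y] (2,6)
    t=0.8198 [x] (3,6)
    t=1.9745 [x] (4,6) — stop
  → r_3 = 1.9745
beam 4: φ=270°, α=60°
  cosα=0.5000 sinα=0.8660 | (2,7) | tMaxX 1.4200 tMaxY 0.6928 | tΔX 2.0000 tΔY 1.1547
    t=0.6928 [y] (2,8) — stop
  → r_4 = 0.6928

ranges = [1.2000, 2.5800, 1.9745, 0.6928]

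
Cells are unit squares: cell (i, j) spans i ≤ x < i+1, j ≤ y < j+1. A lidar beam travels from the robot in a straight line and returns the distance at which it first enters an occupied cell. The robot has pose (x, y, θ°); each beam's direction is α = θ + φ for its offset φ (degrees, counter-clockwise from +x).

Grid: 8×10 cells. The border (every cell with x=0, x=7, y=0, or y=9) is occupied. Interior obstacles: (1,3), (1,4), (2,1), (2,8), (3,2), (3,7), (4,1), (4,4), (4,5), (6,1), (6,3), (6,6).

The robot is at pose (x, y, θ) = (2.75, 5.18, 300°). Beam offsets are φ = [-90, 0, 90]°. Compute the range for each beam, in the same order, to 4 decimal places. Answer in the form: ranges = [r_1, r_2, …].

ranges = [0.8660, 3.6719, 1.4434]

beam 1: φ=-90°, α=210°
  d=(-0.8660,-0.5000)  start (2,5)  tX=0.8660 tY=0.3600  stride 1/|dx|=1.1547 1/|dy|=2.0000
    cross y-line → (2,4), t=0.3600
    cross x-line → (1,4), t=0.8660 (wall)
  → r_1 = 0.8660
beam 2: φ=0°, α=300°
  d=(0.5000,-0.8660)  start (2,5)  tX=0.5000 tY=0.2078  stride 1/|dx|=2.0000 1/|dy|=1.1547
    cross y-line → (2,4), t=0.2078
    cross x-line → (3,4), t=0.5000
    cross y-line → (3,3), t=1.3625
    cross x-line → (4,3), t=2.5000
    cross y-line → (4,2), t=2.5172
    cross y-line → (4,1), t=3.6719 (wall)
  → r_2 = 3.6719
beam 3: φ=90°, α=30°
  d=(0.8660,0.5000)  start (2,5)  tX=0.2887 tY=1.6400  stride 1/|dx|=1.1547 1/|dy|=2.0000
    cross x-line → (3,5), t=0.2887
    cross x-line → (4,5), t=1.4434 (wall)
  → r_3 = 1.4434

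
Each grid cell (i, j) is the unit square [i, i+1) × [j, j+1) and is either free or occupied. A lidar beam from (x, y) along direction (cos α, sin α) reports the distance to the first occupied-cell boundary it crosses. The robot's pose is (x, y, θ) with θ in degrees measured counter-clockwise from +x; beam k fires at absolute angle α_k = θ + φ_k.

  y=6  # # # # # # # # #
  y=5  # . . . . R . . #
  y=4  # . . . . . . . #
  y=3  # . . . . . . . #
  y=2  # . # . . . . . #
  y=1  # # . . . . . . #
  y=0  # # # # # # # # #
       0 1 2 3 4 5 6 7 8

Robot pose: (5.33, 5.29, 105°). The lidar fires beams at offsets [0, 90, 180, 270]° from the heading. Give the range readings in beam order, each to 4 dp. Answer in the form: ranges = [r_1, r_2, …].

beam 1: φ=0°, α=105°
  direction (-0.2588, 0.9659); cell (5,5); t to first gridline: x 1.2750, y 0.7350 (then +3.8637 / +1.0353)
    (5,6) via y @ 0.7350  # hit
  → r_1 = 0.7350
beam 2: φ=90°, α=195°
  direction (-0.9659, -0.2588); cell (5,5); t to first gridline: x 0.3416, y 1.1205 (then +1.0353 / +3.8637)
    (4,5) via x @ 0.3416
    (4,4) via y @ 1.1205
    (3,4) via x @ 1.3769
    (2,4) via x @ 2.4122
    (1,4) via x @ 3.4475
    (0,4) via x @ 4.4827  # hit
  → r_2 = 4.4827
beam 3: φ=180°, α=285°
  direction (0.2588, -0.9659); cell (5,5); t to first gridline: x 2.5887, y 0.3002 (then +3.8637 / +1.0353)
    (5,4) via y @ 0.3002
    (5,3) via y @ 1.3355
    (5,2) via y @ 2.3708
    (6,2) via x @ 2.5887
    (6,1) via y @ 3.4061
    (6,0) via y @ 4.4413  # hit
  → r_3 = 4.4413
beam 4: φ=270°, α=15°
  direction (0.9659, 0.2588); cell (5,5); t to first gridline: x 0.6936, y 2.7432 (then +1.0353 / +3.8637)
    (6,5) via x @ 0.6936
    (7,5) via x @ 1.7289
    (7,6) via y @ 2.7432  # hit
  → r_4 = 2.7432

ranges = [0.7350, 4.4827, 4.4413, 2.7432]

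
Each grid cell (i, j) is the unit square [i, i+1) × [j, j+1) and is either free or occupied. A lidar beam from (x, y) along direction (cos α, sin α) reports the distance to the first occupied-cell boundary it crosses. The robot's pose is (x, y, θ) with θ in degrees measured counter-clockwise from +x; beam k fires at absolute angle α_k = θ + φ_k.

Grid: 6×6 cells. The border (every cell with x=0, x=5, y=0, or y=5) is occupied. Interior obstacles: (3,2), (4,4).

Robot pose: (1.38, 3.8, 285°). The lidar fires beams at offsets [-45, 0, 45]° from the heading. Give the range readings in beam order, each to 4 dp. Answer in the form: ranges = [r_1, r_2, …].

ranges = [0.7600, 2.8988, 1.8706]

beam 1: φ=-45°, α=240°
  cosα=-0.5000 sinα=-0.8660 | (1,3) | tMaxX 0.7600 tMaxY 0.9238 | tΔX 2.0000 tΔY 1.1547
    t=0.7600 [x] (0,3) — stop
  → r_1 = 0.7600
beam 2: φ=0°, α=285°
  cosα=0.2588 sinα=-0.9659 | (1,3) | tMaxX 2.3955 tMaxY 0.8282 | tΔX 3.8637 tΔY 1.0353
    t=0.8282 [y] (1,2)
    t=1.8635 [y] (1,1)
    t=2.3955 [x] (2,1)
    t=2.8988 [y] (2,0) — stop
  → r_2 = 2.8988
beam 3: φ=45°, α=330°
  cosα=0.8660 sinα=-0.5000 | (1,3) | tMaxX 0.7159 tMaxY 1.6000 | tΔX 1.1547 tΔY 2.0000
    t=0.7159 [x] (2,3)
    t=1.6000 [y] (2,2)
    t=1.8706 [x] (3,2) — stop
  → r_3 = 1.8706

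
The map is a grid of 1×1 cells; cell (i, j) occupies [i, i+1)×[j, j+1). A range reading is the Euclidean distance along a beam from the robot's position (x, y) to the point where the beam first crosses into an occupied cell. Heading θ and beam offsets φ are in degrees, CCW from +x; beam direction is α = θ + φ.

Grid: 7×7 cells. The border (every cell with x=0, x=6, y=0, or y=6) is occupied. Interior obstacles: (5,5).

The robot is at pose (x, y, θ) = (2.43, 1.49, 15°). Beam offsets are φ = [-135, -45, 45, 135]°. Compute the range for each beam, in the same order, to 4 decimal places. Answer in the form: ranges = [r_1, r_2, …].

beam 1: φ=-135°, α=240°
  cosα=-0.5000 sinα=-0.8660 | (2,1) | tMaxX 0.8600 tMaxY 0.5658 | tΔX 2.0000 tΔY 1.1547
    t=0.5658 [y] (2,0) — stop
  → r_1 = 0.5658
beam 2: φ=-45°, α=330°
  cosα=0.8660 sinα=-0.5000 | (2,1) | tMaxX 0.6582 tMaxY 0.9800 | tΔX 1.1547 tΔY 2.0000
    t=0.6582 [x] (3,1)
    t=0.9800 [y] (3,0) — stop
  → r_2 = 0.9800
beam 3: φ=45°, α=60°
  cosα=0.5000 sinα=0.8660 | (2,1) | tMaxX 1.1400 tMaxY 0.5889 | tΔX 2.0000 tΔY 1.1547
    t=0.5889 [y] (2,2)
    t=1.1400 [x] (3,2)
    t=1.7436 [y] (3,3)
    t=2.8983 [y] (3,4)
    t=3.1400 [x] (4,4)
    t=4.0530 [y] (4,5)
    t=5.1400 [x] (5,5) — stop
  → r_3 = 5.1400
beam 4: φ=135°, α=150°
  cosα=-0.8660 sinα=0.5000 | (2,1) | tMaxX 0.4965 tMaxY 1.0200 | tΔX 1.1547 tΔY 2.0000
    t=0.4965 [x] (1,1)
    t=1.0200 [y] (1,2)
    t=1.6512 [x] (0,2) — stop
  → r_4 = 1.6512

ranges = [0.5658, 0.9800, 5.1400, 1.6512]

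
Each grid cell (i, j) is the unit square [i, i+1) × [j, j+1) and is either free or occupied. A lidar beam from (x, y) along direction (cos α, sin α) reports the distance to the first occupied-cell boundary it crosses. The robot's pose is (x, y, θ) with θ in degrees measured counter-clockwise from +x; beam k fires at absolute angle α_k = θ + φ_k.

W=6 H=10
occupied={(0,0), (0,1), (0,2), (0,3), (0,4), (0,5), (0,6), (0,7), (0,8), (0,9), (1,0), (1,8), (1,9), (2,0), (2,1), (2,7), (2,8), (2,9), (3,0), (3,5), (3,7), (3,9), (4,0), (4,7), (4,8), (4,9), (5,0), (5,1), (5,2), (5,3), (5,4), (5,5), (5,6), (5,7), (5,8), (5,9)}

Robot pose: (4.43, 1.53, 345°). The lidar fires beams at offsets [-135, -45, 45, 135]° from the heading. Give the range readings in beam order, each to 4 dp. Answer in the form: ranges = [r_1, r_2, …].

beam 1: φ=-135°, α=210°
  d=(-0.8660,-0.5000)  start (4,1)  tX=0.4965 tY=1.0600  stride 1/|dx|=1.1547 1/|dy|=2.0000
    cross x-line → (3,1), t=0.4965
    cross y-line → (3,0), t=1.0600 (wall)
  → r_1 = 1.0600
beam 2: φ=-45°, α=300°
  d=(0.5000,-0.8660)  start (4,1)  tX=1.1400 tY=0.6120  stride 1/|dx|=2.0000 1/|dy|=1.1547
    cross y-line → (4,0), t=0.6120 (wall)
  → r_2 = 0.6120
beam 3: φ=45°, α=30°
  d=(0.8660,0.5000)  start (4,1)  tX=0.6582 tY=0.9400  stride 1/|dx|=1.1547 1/|dy|=2.0000
    cross x-line → (5,1), t=0.6582 (wall)
  → r_3 = 0.6582
beam 4: φ=135°, α=120°
  d=(-0.5000,0.8660)  start (4,1)  tX=0.8600 tY=0.5427  stride 1/|dx|=2.0000 1/|dy|=1.1547
    cross y-line → (4,2), t=0.5427
    cross x-line → (3,2), t=0.8600
    cross y-line → (3,3), t=1.6974
    cross y-line → (3,4), t=2.8521
    cross x-line → (2,4), t=2.8600
    cross y-line → (2,5), t=4.0068
    cross x-line → (1,5), t=4.8600
    cross y-line → (1,6), t=5.1615
    cross y-line → (1,7), t=6.3162
    cross x-line → (0,7), t=6.8600 (wall)
  → r_4 = 6.8600

ranges = [1.0600, 0.6120, 0.6582, 6.8600]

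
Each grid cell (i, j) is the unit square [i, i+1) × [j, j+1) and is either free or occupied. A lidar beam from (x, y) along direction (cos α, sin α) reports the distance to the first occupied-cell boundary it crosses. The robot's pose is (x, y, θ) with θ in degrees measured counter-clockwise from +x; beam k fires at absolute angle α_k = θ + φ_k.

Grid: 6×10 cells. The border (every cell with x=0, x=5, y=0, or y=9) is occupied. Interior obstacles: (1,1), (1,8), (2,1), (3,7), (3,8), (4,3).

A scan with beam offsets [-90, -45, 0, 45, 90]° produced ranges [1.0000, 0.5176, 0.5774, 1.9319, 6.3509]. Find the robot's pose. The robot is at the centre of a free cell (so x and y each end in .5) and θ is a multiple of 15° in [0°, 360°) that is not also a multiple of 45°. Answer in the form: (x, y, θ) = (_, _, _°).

(x, y, θ) = (1.5, 6.5, 210°)

The pose lattice has 26·16 = 416 candidates. Test each by forward raycasting.
  (3.5, 3.5, 210°): beam 1 = 5.0000 ≠ 1.0000 ✗
  (4.5, 2.5, 105°): beam 1 = 0.5176 ≠ 1.0000 ✗
  (3.5, 6.5, 15°): beam 1 = 2.5882 ≠ 1.0000 ✗
  (4.5, 7.5, 150°): beam 2 = 1.5529 ≠ 0.5176 ✗
  …
  (1.5, 6.5, 210°): r_1=1.0000, r_2=0.5176, r_3=0.5774, r_4=1.9319, r_5=6.3509 — all match ✓
No second candidate reproduces the full scan.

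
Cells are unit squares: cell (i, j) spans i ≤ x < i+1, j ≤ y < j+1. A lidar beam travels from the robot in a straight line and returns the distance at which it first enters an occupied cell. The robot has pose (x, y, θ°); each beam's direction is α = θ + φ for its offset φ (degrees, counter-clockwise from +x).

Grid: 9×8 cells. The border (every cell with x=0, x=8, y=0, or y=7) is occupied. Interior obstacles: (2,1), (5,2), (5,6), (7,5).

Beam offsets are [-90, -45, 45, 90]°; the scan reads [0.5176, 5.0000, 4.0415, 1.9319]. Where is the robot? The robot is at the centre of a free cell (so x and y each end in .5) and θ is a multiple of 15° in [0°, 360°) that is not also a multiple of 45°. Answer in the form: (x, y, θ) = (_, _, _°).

Enumerate (i+0.5, j+0.5, θ) over the 38 free cells and 16 admissible headings. For each, cast all 4 beams and compare to the given ranges.
  (7.5, 6.5, 15°): beam 2 = 0.5774 ≠ 5.0000 ✗
  (7.5, 4.5, 345°): beam 1 = 3.6235 ≠ 0.5176 ✗
  (4.5, 4.5, 15°): beam 1 = 1.9319 ≠ 0.5176 ✗
  (4.5, 3.5, 15°): beam 1 = 2.5882 ≠ 0.5176 ✗
  …
  (7.5, 4.5, 195°): r_1=0.5176, r_2=5.0000, r_3=4.0415, r_4=1.9319 — all match ✓
Unique over the lattice → pose = (7.5, 4.5, 195°).

(x, y, θ) = (7.5, 4.5, 195°)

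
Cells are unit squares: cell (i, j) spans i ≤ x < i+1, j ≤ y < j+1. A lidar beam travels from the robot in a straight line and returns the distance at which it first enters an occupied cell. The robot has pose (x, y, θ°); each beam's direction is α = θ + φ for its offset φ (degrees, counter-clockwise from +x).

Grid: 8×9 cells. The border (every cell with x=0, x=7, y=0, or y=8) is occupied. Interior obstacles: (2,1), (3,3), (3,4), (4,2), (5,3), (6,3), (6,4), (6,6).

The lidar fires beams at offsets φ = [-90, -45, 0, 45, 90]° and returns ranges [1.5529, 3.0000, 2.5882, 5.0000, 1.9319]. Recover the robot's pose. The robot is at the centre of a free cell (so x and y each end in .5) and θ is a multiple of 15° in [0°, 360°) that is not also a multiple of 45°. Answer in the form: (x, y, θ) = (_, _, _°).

Enumerate (i+0.5, j+0.5, θ) over the 34 free cells and 16 admissible headings. For each, cast all 5 beams and compare to the given ranges.
  (5.5, 5.5, 105°): beam 2 = 1.0000 ≠ 3.0000 ✗
  (5.5, 1.5, 195°): beam 2 = 1.0000 ≠ 3.0000 ✗
  (1.5, 1.5, 75°): beam 1 = 0.5176 ≠ 1.5529 ✗
  …
  (2.5, 7.5, 285°): r_1=1.5529, r_2=3.0000, r_3=2.5882, r_4=5.0000, r_5=1.9319 — all match ✓
Only this pose fits every beam.

(x, y, θ) = (2.5, 7.5, 285°)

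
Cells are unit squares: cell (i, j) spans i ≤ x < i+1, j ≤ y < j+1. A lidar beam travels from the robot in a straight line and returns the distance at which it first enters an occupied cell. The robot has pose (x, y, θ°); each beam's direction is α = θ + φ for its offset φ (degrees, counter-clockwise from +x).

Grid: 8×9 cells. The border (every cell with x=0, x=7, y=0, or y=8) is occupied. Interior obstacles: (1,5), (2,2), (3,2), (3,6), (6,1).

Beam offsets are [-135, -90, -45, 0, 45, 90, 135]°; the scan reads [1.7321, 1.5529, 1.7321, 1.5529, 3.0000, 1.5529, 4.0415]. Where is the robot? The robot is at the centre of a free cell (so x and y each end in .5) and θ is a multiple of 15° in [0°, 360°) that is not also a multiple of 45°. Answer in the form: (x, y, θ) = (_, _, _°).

The pose lattice has 37·16 = 592 candidates. Test each by forward raycasting.
  (6.5, 2.5, 30°): beam 1 = 0.5176 ≠ 1.7321 ✗
  (4.5, 2.5, 255°): beam 1 = 6.3509 ≠ 1.7321 ✗
  (5.5, 2.5, 105°): beam 1 = 1.0000 ≠ 1.7321 ✗
  …
  (5.5, 6.5, 105°): r_1=1.7321, r_2=1.5529, r_3=1.7321, r_4=1.5529, r_5=3.0000, r_6=1.5529, r_7=4.0415 — all match ✓
Unique over the lattice → pose = (5.5, 6.5, 105°).

(x, y, θ) = (5.5, 6.5, 105°)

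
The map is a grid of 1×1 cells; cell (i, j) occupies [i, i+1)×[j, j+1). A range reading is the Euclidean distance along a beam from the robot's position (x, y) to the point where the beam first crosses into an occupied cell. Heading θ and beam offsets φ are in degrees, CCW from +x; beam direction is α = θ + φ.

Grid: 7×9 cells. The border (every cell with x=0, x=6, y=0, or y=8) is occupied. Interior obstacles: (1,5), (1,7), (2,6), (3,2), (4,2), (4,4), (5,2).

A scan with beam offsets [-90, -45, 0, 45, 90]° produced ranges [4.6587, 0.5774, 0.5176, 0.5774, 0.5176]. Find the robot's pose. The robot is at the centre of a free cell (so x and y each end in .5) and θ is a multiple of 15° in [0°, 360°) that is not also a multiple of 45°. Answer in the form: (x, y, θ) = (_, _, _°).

(x, y, θ) = (1.5, 4.5, 105°)

Enumerate (i+0.5, j+0.5, θ) over the 28 free cells and 16 admissible headings. For each, cast all 5 beams and compare to the given ranges.
  (4.5, 3.5, 60°): beam 1 = 1.0000 ≠ 4.6587 ✗
  (4.5, 6.5, 240°): beam 1 = 2.8868 ≠ 4.6587 ✗
  (1.5, 1.5, 15°): beam 1 = 0.5176 ≠ 4.6587 ✗
  (1.5, 2.5, 75°): beam 1 = 1.5529 ≠ 4.6587 ✗
  (3.5, 5.5, 345°): beam 2 = 1.0000 ≠ 0.5774 ✗
  …
  (1.5, 4.5, 105°): r_1=4.6587, r_2=0.5774, r_3=0.5176, r_4=0.5774, r_5=0.5176 — all match ✓
No second candidate reproduces the full scan.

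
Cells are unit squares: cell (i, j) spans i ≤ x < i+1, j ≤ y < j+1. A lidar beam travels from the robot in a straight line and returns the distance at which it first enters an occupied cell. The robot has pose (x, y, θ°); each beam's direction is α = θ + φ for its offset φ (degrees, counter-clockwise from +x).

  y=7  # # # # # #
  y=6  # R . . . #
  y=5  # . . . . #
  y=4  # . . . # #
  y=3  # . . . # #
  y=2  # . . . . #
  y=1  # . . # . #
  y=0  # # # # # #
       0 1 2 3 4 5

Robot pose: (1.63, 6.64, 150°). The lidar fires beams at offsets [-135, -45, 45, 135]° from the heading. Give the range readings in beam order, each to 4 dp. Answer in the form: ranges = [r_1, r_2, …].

ranges = [1.3909, 0.3727, 0.6522, 5.2933]

beam 1: φ=-135°, α=15°
  direction (0.9659, 0.2588); cell (1,6); t to first gridline: x 0.3831, y 1.3909 (then +1.0353 / +3.8637)
    (2,6) via x @ 0.3831
    (2,7) via y @ 1.3909  # hit
  → r_1 = 1.3909
beam 2: φ=-45°, α=105°
  direction (-0.2588, 0.9659); cell (1,6); t to first gridline: x 2.4341, y 0.3727 (then +3.8637 / +1.0353)
    (1,7) via y @ 0.3727  # hit
  → r_2 = 0.3727
beam 3: φ=45°, α=195°
  direction (-0.9659, -0.2588); cell (1,6); t to first gridline: x 0.6522, y 2.4728 (then +1.0353 / +3.8637)
    (0,6) via x @ 0.6522  # hit
  → r_3 = 0.6522
beam 4: φ=135°, α=285°
  direction (0.2588, -0.9659); cell (1,6); t to first gridline: x 1.4296, y 0.6626 (then +3.8637 / +1.0353)
    (1,5) via y @ 0.6626
    (2,5) via x @ 1.4296
    (2,4) via y @ 1.6979
    (2,3) via y @ 2.7331
    (2,2) via y @ 3.7684
    (2,1) via y @ 4.8037
    (3,1) via x @ 5.2933  # hit
  → r_4 = 5.2933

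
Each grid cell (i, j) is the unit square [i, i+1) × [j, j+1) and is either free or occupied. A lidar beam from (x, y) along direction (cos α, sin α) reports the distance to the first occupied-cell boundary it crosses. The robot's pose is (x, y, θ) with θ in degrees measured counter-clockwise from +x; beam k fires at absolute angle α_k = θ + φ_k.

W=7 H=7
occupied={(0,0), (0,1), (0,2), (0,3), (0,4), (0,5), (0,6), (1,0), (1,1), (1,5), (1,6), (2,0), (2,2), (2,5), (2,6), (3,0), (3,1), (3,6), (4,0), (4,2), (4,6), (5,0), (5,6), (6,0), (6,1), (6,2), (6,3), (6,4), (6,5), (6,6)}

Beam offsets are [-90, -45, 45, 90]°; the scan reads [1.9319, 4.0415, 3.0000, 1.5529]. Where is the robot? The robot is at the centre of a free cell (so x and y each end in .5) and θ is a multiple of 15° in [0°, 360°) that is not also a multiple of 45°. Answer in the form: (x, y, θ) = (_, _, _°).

(x, y, θ) = (4.5, 4.5, 255°)

Enumerate (i+0.5, j+0.5, θ) over the 19 free cells and 16 admissible headings. For each, cast all 4 beams and compare to the given ranges.
  (5.5, 3.5, 285°): beam 1 = 2.5882 ≠ 1.9319 ✗
  (1.5, 2.5, 15°): beam 1 = 0.5176 ≠ 1.9319 ✗
  (5.5, 1.5, 150°): beam 1 = 1.0000 ≠ 1.9319 ✗
  (4.5, 1.5, 240°): beam 1 = 0.5774 ≠ 1.9319 ✗
  …
  (4.5, 4.5, 255°): r_1=1.9319, r_2=4.0415, r_3=3.0000, r_4=1.5529 — all match ✓
No second candidate reproduces the full scan.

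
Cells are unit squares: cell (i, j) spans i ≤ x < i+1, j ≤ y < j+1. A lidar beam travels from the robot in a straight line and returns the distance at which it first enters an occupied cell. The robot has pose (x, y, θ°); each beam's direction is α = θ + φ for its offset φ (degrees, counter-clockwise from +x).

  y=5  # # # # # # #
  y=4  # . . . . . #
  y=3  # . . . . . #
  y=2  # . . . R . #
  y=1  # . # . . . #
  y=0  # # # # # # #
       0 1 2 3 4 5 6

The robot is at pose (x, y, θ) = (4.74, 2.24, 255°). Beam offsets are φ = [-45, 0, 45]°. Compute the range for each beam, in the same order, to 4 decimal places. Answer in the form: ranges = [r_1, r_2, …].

ranges = [2.0092, 1.2837, 1.4318]

beam 1: φ=-45°, α=210°
  dir = (cos 210°, sin 210°) = (-0.8660, -0.5000); from cell (4,2)
  next x-line at t=0.8545, next y-line at t=0.4800; Δt_x=1.1547, Δt_y=2.0000
    y: enter (4,1) at t=0.4800
    x: enter (3,1) at t=0.8545
    x: enter (2,1) at t=2.0092 ← occupied
  → r_1 = 2.0092
beam 2: φ=0°, α=255°
  dir = (cos 255°, sin 255°) = (-0.2588, -0.9659); from cell (4,2)
  next x-line at t=2.8591, next y-line at t=0.2485; Δt_x=3.8637, Δt_y=1.0353
    y: enter (4,1) at t=0.2485
    y: enter (4,0) at t=1.2837 ← occupied
  → r_2 = 1.2837
beam 3: φ=45°, α=300°
  dir = (cos 300°, sin 300°) = (0.5000, -0.8660); from cell (4,2)
  next x-line at t=0.5200, next y-line at t=0.2771; Δt_x=2.0000, Δt_y=1.1547
    y: enter (4,1) at t=0.2771
    x: enter (5,1) at t=0.5200
    y: enter (5,0) at t=1.4318 ← occupied
  → r_3 = 1.4318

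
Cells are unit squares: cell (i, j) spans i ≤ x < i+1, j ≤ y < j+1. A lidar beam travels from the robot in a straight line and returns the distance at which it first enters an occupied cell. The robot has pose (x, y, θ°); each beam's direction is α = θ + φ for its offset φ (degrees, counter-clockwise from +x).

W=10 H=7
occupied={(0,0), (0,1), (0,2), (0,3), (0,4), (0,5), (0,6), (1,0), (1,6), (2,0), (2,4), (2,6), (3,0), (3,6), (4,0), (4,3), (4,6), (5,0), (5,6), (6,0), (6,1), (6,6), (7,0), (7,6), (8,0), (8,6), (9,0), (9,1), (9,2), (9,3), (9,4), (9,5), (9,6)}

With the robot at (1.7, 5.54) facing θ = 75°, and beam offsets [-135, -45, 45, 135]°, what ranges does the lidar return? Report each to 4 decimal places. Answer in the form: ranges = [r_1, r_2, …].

ranges = [0.6235, 0.9200, 0.5312, 0.8083]

beam 1: φ=-135°, α=300°
  direction (0.5000, -0.8660); cell (1,5); t to first gridline: x 0.6000, y 0.6235 (then +2.0000 / +1.1547)
    (2,5) via x @ 0.6000
    (2,4) via y @ 0.6235  # hit
  → r_1 = 0.6235
beam 2: φ=-45°, α=30°
  direction (0.8660, 0.5000); cell (1,5); t to first gridline: x 0.3464, y 0.9200 (then +1.1547 / +2.0000)
    (2,5) via x @ 0.3464
    (2,6) via y @ 0.9200  # hit
  → r_2 = 0.9200
beam 3: φ=45°, α=120°
  direction (-0.5000, 0.8660); cell (1,5); t to first gridline: x 1.4000, y 0.5312 (then +2.0000 / +1.1547)
    (1,6) via y @ 0.5312  # hit
  → r_3 = 0.5312
beam 4: φ=135°, α=210°
  direction (-0.8660, -0.5000); cell (1,5); t to first gridline: x 0.8083, y 1.0800 (then +1.1547 / +2.0000)
    (0,5) via x @ 0.8083  # hit
  → r_4 = 0.8083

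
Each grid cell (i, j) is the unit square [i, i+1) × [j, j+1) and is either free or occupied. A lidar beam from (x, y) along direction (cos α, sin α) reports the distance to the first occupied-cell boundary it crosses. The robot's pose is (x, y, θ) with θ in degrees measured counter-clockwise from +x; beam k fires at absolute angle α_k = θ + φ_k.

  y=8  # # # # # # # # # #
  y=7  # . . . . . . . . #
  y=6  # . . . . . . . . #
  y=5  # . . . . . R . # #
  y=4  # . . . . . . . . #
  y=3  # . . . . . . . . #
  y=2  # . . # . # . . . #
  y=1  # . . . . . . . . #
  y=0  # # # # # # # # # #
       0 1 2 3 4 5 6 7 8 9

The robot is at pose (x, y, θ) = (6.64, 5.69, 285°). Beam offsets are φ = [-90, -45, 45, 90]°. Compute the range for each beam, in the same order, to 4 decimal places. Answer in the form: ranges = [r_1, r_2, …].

beam 1: φ=-90°, α=195°
  direction (-0.9659, -0.2588); cell (6,5); t to first gridline: x 0.6626, y 2.6660 (then +1.0353 / +3.8637)
    (5,5) via x @ 0.6626
    (4,5) via x @ 1.6979
    (4,4) via y @ 2.6660
    (3,4) via x @ 2.7331
    (2,4) via x @ 3.7684
    (1,4) via x @ 4.8037
    (0,4) via x @ 5.8390  # hit
  → r_1 = 5.8390
beam 2: φ=-45°, α=240°
  direction (-0.5000, -0.8660); cell (6,5); t to first gridline: x 1.2800, y 0.7967 (then +2.0000 / +1.1547)
    (6,4) via y @ 0.7967
    (5,4) via x @ 1.2800
    (5,3) via y @ 1.9514
    (5,2) via y @ 3.1061  # hit
  → r_2 = 3.1061
beam 3: φ=45°, α=330°
  direction (0.8660, -0.5000); cell (6,5); t to first gridline: x 0.4157, y 1.3800 (then +1.1547 / +2.0000)
    (7,5) via x @ 0.4157
    (7,4) via y @ 1.3800
    (8,4) via x @ 1.5704
    (9,4) via x @ 2.7251  # hit
  → r_3 = 2.7251
beam 4: φ=90°, α=15°
  direction (0.9659, 0.2588); cell (6,5); t to first gridline: x 0.3727, y 1.1977 (then +1.0353 / +3.8637)
    (7,5) via x @ 0.3727
    (7,6) via y @ 1.1977
    (8,6) via x @ 1.4080
    (9,6) via x @ 2.4433  # hit
  → r_4 = 2.4433

ranges = [5.8390, 3.1061, 2.7251, 2.4433]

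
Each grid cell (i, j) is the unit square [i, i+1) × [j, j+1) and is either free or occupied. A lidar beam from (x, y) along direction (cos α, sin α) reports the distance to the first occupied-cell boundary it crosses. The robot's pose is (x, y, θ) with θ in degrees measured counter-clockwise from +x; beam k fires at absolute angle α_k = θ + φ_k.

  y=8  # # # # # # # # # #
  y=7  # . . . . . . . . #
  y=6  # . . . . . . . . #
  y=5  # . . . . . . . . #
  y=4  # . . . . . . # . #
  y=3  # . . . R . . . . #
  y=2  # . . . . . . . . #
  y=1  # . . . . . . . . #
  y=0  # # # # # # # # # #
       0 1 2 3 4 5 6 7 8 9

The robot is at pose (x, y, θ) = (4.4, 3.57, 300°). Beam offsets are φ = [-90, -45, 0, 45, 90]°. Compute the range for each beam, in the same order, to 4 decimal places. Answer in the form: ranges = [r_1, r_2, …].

beam 1: φ=-90°, α=210°
  d=(-0.8660,-0.5000)  start (4,3)  tX=0.4619 tY=1.1400  stride 1/|dx|=1.1547 1/|dy|=2.0000
    cross x-line → (3,3), t=0.4619
    cross y-line → (3,2), t=1.1400
    cross x-line → (2,2), t=1.6166
    cross x-line → (1,2), t=2.7713
    cross y-line → (1,1), t=3.1400
    cross x-line → (0,1), t=3.9260 (wall)
  → r_1 = 3.9260
beam 2: φ=-45°, α=255°
  d=(-0.2588,-0.9659)  start (4,3)  tX=1.5455 tY=0.5901  stride 1/|dx|=3.8637 1/|dy|=1.0353
    cross y-line → (4,2), t=0.5901
    cross x-line → (3,2), t=1.5455
    cross y-line → (3,1), t=1.6254
    cross y-line → (3,0), t=2.6607 (wall)
  → r_2 = 2.6607
beam 3: φ=0°, α=300°
  d=(0.5000,-0.8660)  start (4,3)  tX=1.2000 tY=0.6582  stride 1/|dx|=2.0000 1/|dy|=1.1547
    cross y-line → (4,2), t=0.6582
    cross x-line → (5,2), t=1.2000
    cross y-line → (5,1), t=1.8129
    cross y-line → (5,0), t=2.9676 (wall)
  → r_3 = 2.9676
beam 4: φ=45°, α=345°
  d=(0.9659,-0.2588)  start (4,3)  tX=0.6212 tY=2.2023  stride 1/|dx|=1.0353 1/|dy|=3.8637
    cross x-line → (5,3), t=0.6212
    cross x-line → (6,3), t=1.6564
    cross y-line → (6,2), t=2.2023
    cross x-line → (7,2), t=2.6917
    cross x-line → (8,2), t=3.7270
    cross x-line → (9,2), t=4.7623 (wall)
  → r_4 = 4.7623
beam 5: φ=90°, α=30°
  d=(0.8660,0.5000)  start (4,3)  tX=0.6928 tY=0.8600  stride 1/|dx|=1.1547 1/|dy|=2.0000
    cross x-line → (5,3), t=0.6928
    cross y-line → (5,4), t=0.8600
    cross x-line → (6,4), t=1.8475
    cross y-line → (6,5), t=2.8600
    cross x-line → (7,5), t=3.0022
    cross x-line → (8,5), t=4.1569
    cross y-line → (8,6), t=4.8600
    cross x-line → (9,6), t=5.3116 (wall)
  → r_5 = 5.3116

ranges = [3.9260, 2.6607, 2.9676, 4.7623, 5.3116]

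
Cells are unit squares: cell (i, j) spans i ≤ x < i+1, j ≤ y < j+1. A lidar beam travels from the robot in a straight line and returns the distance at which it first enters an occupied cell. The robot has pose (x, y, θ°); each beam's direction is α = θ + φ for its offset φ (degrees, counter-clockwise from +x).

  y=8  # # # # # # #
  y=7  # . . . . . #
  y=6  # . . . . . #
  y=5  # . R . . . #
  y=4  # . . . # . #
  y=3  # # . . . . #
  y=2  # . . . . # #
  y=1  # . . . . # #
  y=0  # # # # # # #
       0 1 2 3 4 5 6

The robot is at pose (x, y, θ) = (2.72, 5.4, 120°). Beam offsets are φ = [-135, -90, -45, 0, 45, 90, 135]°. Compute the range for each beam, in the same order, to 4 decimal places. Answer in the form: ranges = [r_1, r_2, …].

ranges = [1.5455, 3.7874, 2.6917, 3.0022, 1.7807, 1.9861, 4.5552]

beam 1: φ=-135°, α=345°
  dir = (cos 345°, sin 345°) = (0.9659, -0.2588); from cell (2,5)
  next x-line at t=0.2899, next y-line at t=1.5455; Δt_x=1.0353, Δt_y=3.8637
    x: enter (3,5) at t=0.2899
    x: enter (4,5) at t=1.3252
    y: enter (4,4) at t=1.5455 ← occupied
  → r_1 = 1.5455
beam 2: φ=-90°, α=30°
  dir = (cos 30°, sin 30°) = (0.8660, 0.5000); from cell (2,5)
  next x-line at t=0.3233, next y-line at t=1.2000; Δt_x=1.1547, Δt_y=2.0000
    x: enter (3,5) at t=0.3233
    y: enter (3,6) at t=1.2000
    x: enter (4,6) at t=1.4780
    x: enter (5,6) at t=2.6327
    y: enter (5,7) at t=3.2000
    x: enter (6,7) at t=3.7874 ← occupied
  → r_2 = 3.7874
beam 3: φ=-45°, α=75°
  dir = (cos 75°, sin 75°) = (0.2588, 0.9659); from cell (2,5)
  next x-line at t=1.0818, next y-line at t=0.6212; Δt_x=3.8637, Δt_y=1.0353
    y: enter (2,6) at t=0.6212
    x: enter (3,6) at t=1.0818
    y: enter (3,7) at t=1.6564
    y: enter (3,8) at t=2.6917 ← occupied
  → r_3 = 2.6917
beam 4: φ=0°, α=120°
  dir = (cos 120°, sin 120°) = (-0.5000, 0.8660); from cell (2,5)
  next x-line at t=1.4400, next y-line at t=0.6928; Δt_x=2.0000, Δt_y=1.1547
    y: enter (2,6) at t=0.6928
    x: enter (1,6) at t=1.4400
    y: enter (1,7) at t=1.8475
    y: enter (1,8) at t=3.0022 ← occupied
  → r_4 = 3.0022
beam 5: φ=45°, α=165°
  dir = (cos 165°, sin 165°) = (-0.9659, 0.2588); from cell (2,5)
  next x-line at t=0.7454, next y-line at t=2.3182; Δt_x=1.0353, Δt_y=3.8637
    x: enter (1,5) at t=0.7454
    x: enter (0,5) at t=1.7807 ← occupied
  → r_5 = 1.7807
beam 6: φ=90°, α=210°
  dir = (cos 210°, sin 210°) = (-0.8660, -0.5000); from cell (2,5)
  next x-line at t=0.8314, next y-line at t=0.8000; Δt_x=1.1547, Δt_y=2.0000
    y: enter (2,4) at t=0.8000
    x: enter (1,4) at t=0.8314
    x: enter (0,4) at t=1.9861 ← occupied
  → r_6 = 1.9861
beam 7: φ=135°, α=255°
  dir = (cos 255°, sin 255°) = (-0.2588, -0.9659); from cell (2,5)
  next x-line at t=2.7819, next y-line at t=0.4141; Δt_x=3.8637, Δt_y=1.0353
    y: enter (2,4) at t=0.4141
    y: enter (2,3) at t=1.4494
    y: enter (2,2) at t=2.4847
    x: enter (1,2) at t=2.7819
    y: enter (1,1) at t=3.5199
    y: enter (1,0) at t=4.5552 ← occupied
  → r_7 = 4.5552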